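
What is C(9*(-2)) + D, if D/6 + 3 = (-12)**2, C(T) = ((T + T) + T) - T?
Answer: 810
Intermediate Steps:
C(T) = 2*T (C(T) = (2*T + T) - T = 3*T - T = 2*T)
D = 846 (D = -18 + 6*(-12)**2 = -18 + 6*144 = -18 + 864 = 846)
C(9*(-2)) + D = 2*(9*(-2)) + 846 = 2*(-18) + 846 = -36 + 846 = 810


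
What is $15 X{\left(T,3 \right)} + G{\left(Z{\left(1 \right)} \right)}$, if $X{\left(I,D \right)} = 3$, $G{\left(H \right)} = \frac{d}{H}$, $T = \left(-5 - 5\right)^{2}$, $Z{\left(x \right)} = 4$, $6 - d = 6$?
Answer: $45$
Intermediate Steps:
$d = 0$ ($d = 6 - 6 = 0$)
$T = 100$ ($T = \left(-10\right)^{2} = 100$)
$G{\left(H \right)} = 0$ ($G{\left(H \right)} = \frac{0}{H} = 0$)
$15 X{\left(T,3 \right)} + G{\left(Z{\left(1 \right)} \right)} = 15 \cdot 3 + 0 = 45 + 0 = 45$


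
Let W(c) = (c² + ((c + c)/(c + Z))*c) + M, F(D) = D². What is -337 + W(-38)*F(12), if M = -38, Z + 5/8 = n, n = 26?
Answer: 17087851/101 ≈ 1.6919e+5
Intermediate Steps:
Z = 203/8 (Z = -5/8 + 26 = 203/8 ≈ 25.375)
W(c) = -38 + c² + 2*c²/(203/8 + c) (W(c) = (c² + ((c + c)/(c + 203/8))*c) - 38 = (c² + ((2*c)/(203/8 + c))*c) - 38 = (c² + (2*c/(203/8 + c))*c) - 38 = (c² + 2*c²/(203/8 + c)) - 38 = -38 + c² + 2*c²/(203/8 + c))
-337 + W(-38)*F(12) = -337 + ((-7714 - 304*(-38) + 8*(-38)³ + 219*(-38)²)/(203 + 8*(-38)))*12² = -337 + ((-7714 + 11552 + 8*(-54872) + 219*1444)/(203 - 304))*144 = -337 + ((-7714 + 11552 - 438976 + 316236)/(-101))*144 = -337 - 1/101*(-118902)*144 = -337 + (118902/101)*144 = -337 + 17121888/101 = 17087851/101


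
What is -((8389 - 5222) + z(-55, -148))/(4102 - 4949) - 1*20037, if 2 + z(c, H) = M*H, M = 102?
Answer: -16983270/847 ≈ -20051.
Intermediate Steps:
z(c, H) = -2 + 102*H
-((8389 - 5222) + z(-55, -148))/(4102 - 4949) - 1*20037 = -((8389 - 5222) + (-2 + 102*(-148)))/(4102 - 4949) - 1*20037 = -(3167 + (-2 - 15096))/(-847) - 20037 = -(3167 - 15098)*(-1)/847 - 20037 = -(-11931)*(-1)/847 - 20037 = -1*11931/847 - 20037 = -11931/847 - 20037 = -16983270/847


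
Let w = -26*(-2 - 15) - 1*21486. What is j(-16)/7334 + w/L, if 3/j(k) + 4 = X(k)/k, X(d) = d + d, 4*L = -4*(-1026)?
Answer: -8123065/396036 ≈ -20.511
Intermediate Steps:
L = 1026 (L = (-4*(-1026))/4 = (¼)*4104 = 1026)
X(d) = 2*d
j(k) = -3/2 (j(k) = 3/(-4 + (2*k)/k) = 3/(-4 + 2) = 3/(-2) = 3*(-½) = -3/2)
w = -21044 (w = -26*(-17) - 21486 = 442 - 21486 = -21044)
j(-16)/7334 + w/L = -3/2/7334 - 21044/1026 = -3/2*1/7334 - 21044*1/1026 = -3/14668 - 10522/513 = -8123065/396036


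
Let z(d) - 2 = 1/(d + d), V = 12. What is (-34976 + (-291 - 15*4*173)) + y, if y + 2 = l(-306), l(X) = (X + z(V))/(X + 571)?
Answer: -58066987/1272 ≈ -45650.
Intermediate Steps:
z(d) = 2 + 1/(2*d) (z(d) = 2 + 1/(d + d) = 2 + 1/(2*d))
l(X) = (49/24 + X)/(571 + X) (l(X) = (X + (2 + (½)/12))/(X + 571) = (X + (2 + (½)*(1/12)))/(571 + X) = (X + (2 + 1/24))/(571 + X) = (X + 49/24)/(571 + X) = (49/24 + X)/(571 + X))
y = -4003/1272 (y = -2 + (49/24 - 306)/(571 - 306) = -2 - 7295/24/265 = -2 + (1/265)*(-7295/24) = -2 - 1459/1272 = -4003/1272 ≈ -3.1470)
(-34976 + (-291 - 15*4*173)) + y = (-34976 + (-291 - 15*4*173)) - 4003/1272 = (-34976 + (-291 - 60*173)) - 4003/1272 = (-34976 + (-291 - 10380)) - 4003/1272 = (-34976 - 10671) - 4003/1272 = -45647 - 4003/1272 = -58066987/1272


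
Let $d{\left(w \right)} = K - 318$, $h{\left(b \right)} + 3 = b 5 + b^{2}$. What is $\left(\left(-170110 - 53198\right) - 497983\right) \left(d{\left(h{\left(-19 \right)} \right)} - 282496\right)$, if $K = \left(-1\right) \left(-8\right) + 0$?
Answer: $203985422546$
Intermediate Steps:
$h{\left(b \right)} = -3 + b^{2} + 5 b$ ($h{\left(b \right)} = -3 + \left(b 5 + b^{2}\right) = -3 + \left(5 b + b^{2}\right) = -3 + \left(b^{2} + 5 b\right) = -3 + b^{2} + 5 b$)
$K = 8$ ($K = 8 + 0 = 8$)
$d{\left(w \right)} = -310$ ($d{\left(w \right)} = 8 - 318 = -310$)
$\left(\left(-170110 - 53198\right) - 497983\right) \left(d{\left(h{\left(-19 \right)} \right)} - 282496\right) = \left(\left(-170110 - 53198\right) - 497983\right) \left(-310 - 282496\right) = \left(-223308 - 497983\right) \left(-282806\right) = \left(-721291\right) \left(-282806\right) = 203985422546$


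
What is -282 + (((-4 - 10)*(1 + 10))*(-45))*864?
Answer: 5987238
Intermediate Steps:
-282 + (((-4 - 10)*(1 + 10))*(-45))*864 = -282 + (-14*11*(-45))*864 = -282 - 154*(-45)*864 = -282 + 6930*864 = -282 + 5987520 = 5987238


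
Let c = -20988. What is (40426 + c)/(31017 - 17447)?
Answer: 9719/6785 ≈ 1.4324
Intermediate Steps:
(40426 + c)/(31017 - 17447) = (40426 - 20988)/(31017 - 17447) = 19438/13570 = 19438*(1/13570) = 9719/6785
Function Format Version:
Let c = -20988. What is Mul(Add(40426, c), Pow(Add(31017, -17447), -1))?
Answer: Rational(9719, 6785) ≈ 1.4324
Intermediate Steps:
Mul(Add(40426, c), Pow(Add(31017, -17447), -1)) = Mul(Add(40426, -20988), Pow(Add(31017, -17447), -1)) = Mul(19438, Pow(13570, -1)) = Mul(19438, Rational(1, 13570)) = Rational(9719, 6785)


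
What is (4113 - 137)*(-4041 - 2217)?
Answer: -24881808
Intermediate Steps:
(4113 - 137)*(-4041 - 2217) = 3976*(-6258) = -24881808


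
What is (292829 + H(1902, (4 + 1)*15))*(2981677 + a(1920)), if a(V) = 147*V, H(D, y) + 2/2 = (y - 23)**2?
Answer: 964591918844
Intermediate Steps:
H(D, y) = -1 + (-23 + y)**2 (H(D, y) = -1 + (y - 23)**2 = -1 + (-23 + y)**2)
(292829 + H(1902, (4 + 1)*15))*(2981677 + a(1920)) = (292829 + (-1 + (-23 + (4 + 1)*15)**2))*(2981677 + 147*1920) = (292829 + (-1 + (-23 + 5*15)**2))*(2981677 + 282240) = (292829 + (-1 + (-23 + 75)**2))*3263917 = (292829 + (-1 + 52**2))*3263917 = (292829 + (-1 + 2704))*3263917 = (292829 + 2703)*3263917 = 295532*3263917 = 964591918844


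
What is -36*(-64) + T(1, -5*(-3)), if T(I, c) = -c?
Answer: 2289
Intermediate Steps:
-36*(-64) + T(1, -5*(-3)) = -36*(-64) - (-5)*(-3) = 2304 - 1*15 = 2304 - 15 = 2289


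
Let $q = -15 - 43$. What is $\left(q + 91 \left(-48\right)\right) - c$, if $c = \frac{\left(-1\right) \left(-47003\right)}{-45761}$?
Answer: $- \frac{202491183}{45761} \approx -4425.0$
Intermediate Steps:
$q = -58$ ($q = -15 - 43 = -58$)
$c = - \frac{47003}{45761}$ ($c = 47003 \left(- \frac{1}{45761}\right) = - \frac{47003}{45761} \approx -1.0271$)
$\left(q + 91 \left(-48\right)\right) - c = \left(-58 + 91 \left(-48\right)\right) - - \frac{47003}{45761} = \left(-58 - 4368\right) + \frac{47003}{45761} = -4426 + \frac{47003}{45761} = - \frac{202491183}{45761}$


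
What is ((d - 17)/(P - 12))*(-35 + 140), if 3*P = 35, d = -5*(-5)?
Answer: -2520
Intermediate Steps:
d = 25
P = 35/3 (P = (⅓)*35 = 35/3 ≈ 11.667)
((d - 17)/(P - 12))*(-35 + 140) = ((25 - 17)/(35/3 - 12))*(-35 + 140) = (8/(-⅓))*105 = (8*(-3))*105 = -24*105 = -2520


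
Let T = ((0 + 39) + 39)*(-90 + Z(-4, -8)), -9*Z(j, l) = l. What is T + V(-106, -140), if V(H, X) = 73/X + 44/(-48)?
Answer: -729971/105 ≈ -6952.1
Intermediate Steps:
V(H, X) = -11/12 + 73/X (V(H, X) = 73/X + 44*(-1/48) = 73/X - 11/12 = -11/12 + 73/X)
Z(j, l) = -l/9
T = -20852/3 (T = ((0 + 39) + 39)*(-90 - 1/9*(-8)) = (39 + 39)*(-90 + 8/9) = 78*(-802/9) = -20852/3 ≈ -6950.7)
T + V(-106, -140) = -20852/3 + (-11/12 + 73/(-140)) = -20852/3 + (-11/12 + 73*(-1/140)) = -20852/3 + (-11/12 - 73/140) = -20852/3 - 151/105 = -729971/105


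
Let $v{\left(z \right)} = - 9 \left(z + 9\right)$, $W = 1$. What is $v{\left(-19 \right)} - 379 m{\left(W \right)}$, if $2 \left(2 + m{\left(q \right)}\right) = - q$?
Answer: $\frac{2075}{2} \approx 1037.5$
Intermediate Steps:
$v{\left(z \right)} = -81 - 9 z$ ($v{\left(z \right)} = - 9 \left(9 + z\right) = -81 - 9 z$)
$m{\left(q \right)} = -2 - \frac{q}{2}$ ($m{\left(q \right)} = -2 + \frac{\left(-1\right) q}{2} = -2 - \frac{q}{2}$)
$v{\left(-19 \right)} - 379 m{\left(W \right)} = \left(-81 - -171\right) - 379 \left(-2 - \frac{1}{2}\right) = \left(-81 + 171\right) - 379 \left(-2 - \frac{1}{2}\right) = 90 - - \frac{1895}{2} = 90 + \frac{1895}{2} = \frac{2075}{2}$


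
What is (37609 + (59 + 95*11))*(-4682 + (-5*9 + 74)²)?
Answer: -148696633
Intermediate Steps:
(37609 + (59 + 95*11))*(-4682 + (-5*9 + 74)²) = (37609 + (59 + 1045))*(-4682 + (-45 + 74)²) = (37609 + 1104)*(-4682 + 29²) = 38713*(-4682 + 841) = 38713*(-3841) = -148696633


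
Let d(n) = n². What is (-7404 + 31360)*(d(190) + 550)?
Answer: 877987400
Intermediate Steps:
(-7404 + 31360)*(d(190) + 550) = (-7404 + 31360)*(190² + 550) = 23956*(36100 + 550) = 23956*36650 = 877987400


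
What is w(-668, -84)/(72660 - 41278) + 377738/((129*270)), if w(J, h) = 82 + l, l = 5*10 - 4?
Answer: 2964658039/273258765 ≈ 10.849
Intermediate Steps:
l = 46 (l = 50 - 4 = 46)
w(J, h) = 128 (w(J, h) = 82 + 46 = 128)
w(-668, -84)/(72660 - 41278) + 377738/((129*270)) = 128/(72660 - 41278) + 377738/((129*270)) = 128/31382 + 377738/34830 = 128*(1/31382) + 377738*(1/34830) = 64/15691 + 188869/17415 = 2964658039/273258765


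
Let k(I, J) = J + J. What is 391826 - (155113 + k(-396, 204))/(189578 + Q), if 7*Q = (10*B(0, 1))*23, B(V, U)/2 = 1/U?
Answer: 520150277309/1327506 ≈ 3.9183e+5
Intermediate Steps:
B(V, U) = 2/U
k(I, J) = 2*J
Q = 460/7 (Q = ((10*(2/1))*23)/7 = ((10*(2*1))*23)/7 = ((10*2)*23)/7 = (20*23)/7 = (⅐)*460 = 460/7 ≈ 65.714)
391826 - (155113 + k(-396, 204))/(189578 + Q) = 391826 - (155113 + 2*204)/(189578 + 460/7) = 391826 - (155113 + 408)/1327506/7 = 391826 - 155521*7/1327506 = 391826 - 1*1088647/1327506 = 391826 - 1088647/1327506 = 520150277309/1327506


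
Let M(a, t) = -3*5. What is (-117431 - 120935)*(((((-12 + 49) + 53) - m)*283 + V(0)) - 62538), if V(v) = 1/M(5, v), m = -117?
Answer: 14148452296/15 ≈ 9.4323e+8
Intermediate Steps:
M(a, t) = -15
V(v) = -1/15 (V(v) = 1/(-15) = -1/15)
(-117431 - 120935)*(((((-12 + 49) + 53) - m)*283 + V(0)) - 62538) = (-117431 - 120935)*(((((-12 + 49) + 53) - 1*(-117))*283 - 1/15) - 62538) = -238366*((((37 + 53) + 117)*283 - 1/15) - 62538) = -238366*(((90 + 117)*283 - 1/15) - 62538) = -238366*((207*283 - 1/15) - 62538) = -238366*((58581 - 1/15) - 62538) = -238366*(878714/15 - 62538) = -238366*(-59356/15) = 14148452296/15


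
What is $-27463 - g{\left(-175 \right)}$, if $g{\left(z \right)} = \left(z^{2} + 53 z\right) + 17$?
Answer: $-48830$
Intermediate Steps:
$g{\left(z \right)} = 17 + z^{2} + 53 z$
$-27463 - g{\left(-175 \right)} = -27463 - \left(17 + \left(-175\right)^{2} + 53 \left(-175\right)\right) = -27463 - \left(17 + 30625 - 9275\right) = -27463 - 21367 = -48830$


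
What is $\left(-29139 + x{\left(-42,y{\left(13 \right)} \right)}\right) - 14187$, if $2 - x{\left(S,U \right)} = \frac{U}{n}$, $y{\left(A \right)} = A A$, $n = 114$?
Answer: $- \frac{4939105}{114} \approx -43326.0$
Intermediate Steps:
$y{\left(A \right)} = A^{2}$
$x{\left(S,U \right)} = 2 - \frac{U}{114}$
$\left(-29139 + x{\left(-42,y{\left(13 \right)} \right)}\right) - 14187 = \left(-29139 + \left(2 - \frac{13^{2}}{114}\right)\right) - 14187 = \left(-29139 + \left(2 - \frac{169}{114}\right)\right) - 14187 = \left(-29139 + \frac{59}{114}\right) - 14187 = - \frac{3321787}{114} - 14187 = - \frac{4939105}{114}$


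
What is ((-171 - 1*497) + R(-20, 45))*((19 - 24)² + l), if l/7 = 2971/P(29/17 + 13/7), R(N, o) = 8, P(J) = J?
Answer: -410098095/106 ≈ -3.8688e+6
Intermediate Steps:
l = 2474843/424 (l = 7*(2971/(29/17 + 13/7)) = 7*(2971/(424/119)) = 7*(2971*(119/424)) = 7*(353549/424) = 2474843/424 ≈ 5836.9)
((-171 - 1*497) + R(-20, 45))*((19 - 24)² + l) = ((-171 - 1*497) + 8)*((19 - 24)² + 2474843/424) = ((-171 - 497) + 8)*((-5)² + 2474843/424) = (-668 + 8)*(25 + 2474843/424) = -660*2485443/424 = -410098095/106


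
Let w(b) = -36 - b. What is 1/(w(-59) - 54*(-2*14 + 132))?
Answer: -1/5593 ≈ -0.00017879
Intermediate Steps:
1/(w(-59) - 54*(-2*14 + 132)) = 1/((-36 - 1*(-59)) - 54*(-2*14 + 132)) = 1/((-36 + 59) - 54*(-28 + 132)) = 1/(23 - 54*104) = 1/(23 - 5616) = 1/(-5593) = -1/5593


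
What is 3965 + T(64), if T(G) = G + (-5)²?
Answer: 4054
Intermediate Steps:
T(G) = 25 + G (T(G) = G + 25 = 25 + G)
3965 + T(64) = 3965 + (25 + 64) = 3965 + 89 = 4054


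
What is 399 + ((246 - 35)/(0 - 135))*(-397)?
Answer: 137632/135 ≈ 1019.5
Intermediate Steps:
399 + ((246 - 35)/(0 - 135))*(-397) = 399 + (211/(-135))*(-397) = 399 + (211*(-1/135))*(-397) = 399 - 211/135*(-397) = 399 + 83767/135 = 137632/135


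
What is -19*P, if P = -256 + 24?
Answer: 4408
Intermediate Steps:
P = -232
-19*P = -19*(-232) = 4408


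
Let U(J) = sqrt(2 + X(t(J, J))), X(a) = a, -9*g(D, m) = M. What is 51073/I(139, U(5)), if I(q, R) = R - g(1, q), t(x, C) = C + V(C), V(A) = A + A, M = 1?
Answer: -459657/1376 + 4136913*sqrt(17)/1376 ≈ 12062.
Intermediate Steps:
V(A) = 2*A
t(x, C) = 3*C (t(x, C) = C + 2*C = 3*C)
g(D, m) = -1/9 (g(D, m) = -1/9*1 = -1/9)
U(J) = sqrt(2 + 3*J)
I(q, R) = 1/9 + R (I(q, R) = R - 1*(-1/9) = R + 1/9 = 1/9 + R)
51073/I(139, U(5)) = 51073/(1/9 + sqrt(2 + 3*5)) = 51073/(1/9 + sqrt(2 + 15)) = 51073/(1/9 + sqrt(17))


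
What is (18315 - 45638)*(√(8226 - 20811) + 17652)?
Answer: -482305596 - 27323*I*√12585 ≈ -4.8231e+8 - 3.0652e+6*I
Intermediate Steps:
(18315 - 45638)*(√(8226 - 20811) + 17652) = -27323*(√(-12585) + 17652) = -27323*(I*√12585 + 17652) = -27323*(17652 + I*√12585) = -482305596 - 27323*I*√12585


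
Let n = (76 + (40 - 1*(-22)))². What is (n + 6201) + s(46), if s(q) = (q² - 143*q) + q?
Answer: 20829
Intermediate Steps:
n = 19044 (n = (76 + (40 + 22))² = (76 + 62)² = 138² = 19044)
s(q) = q² - 142*q
(n + 6201) + s(46) = (19044 + 6201) + 46*(-142 + 46) = 25245 + 46*(-96) = 25245 - 4416 = 20829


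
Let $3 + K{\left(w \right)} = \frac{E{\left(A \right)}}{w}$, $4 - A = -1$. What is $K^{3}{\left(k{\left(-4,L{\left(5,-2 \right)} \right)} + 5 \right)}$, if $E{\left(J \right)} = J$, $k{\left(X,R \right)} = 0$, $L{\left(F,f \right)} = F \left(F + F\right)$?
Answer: $-8$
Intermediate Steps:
$L{\left(F,f \right)} = 2 F^{2}$ ($L{\left(F,f \right)} = F 2 F = 2 F^{2}$)
$A = 5$ ($A = 4 - -1 = 4 + 1 = 5$)
$K{\left(w \right)} = -3 + \frac{5}{w}$
$K^{3}{\left(k{\left(-4,L{\left(5,-2 \right)} \right)} + 5 \right)} = \left(-3 + \frac{5}{0 + 5}\right)^{3} = \left(-3 + \frac{5}{5}\right)^{3} = \left(-3 + 5 \cdot \frac{1}{5}\right)^{3} = \left(-3 + 1\right)^{3} = \left(-2\right)^{3} = -8$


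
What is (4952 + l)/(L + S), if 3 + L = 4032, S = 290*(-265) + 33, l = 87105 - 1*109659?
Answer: 8801/36394 ≈ 0.24183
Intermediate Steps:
l = -22554 (l = 87105 - 109659 = -22554)
S = -76817 (S = -76850 + 33 = -76817)
L = 4029 (L = -3 + 4032 = 4029)
(4952 + l)/(L + S) = (4952 - 22554)/(4029 - 76817) = -17602/(-72788) = -17602*(-1/72788) = 8801/36394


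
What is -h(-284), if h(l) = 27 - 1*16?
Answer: -11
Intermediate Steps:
h(l) = 11 (h(l) = 27 - 16 = 11)
-h(-284) = -1*11 = -11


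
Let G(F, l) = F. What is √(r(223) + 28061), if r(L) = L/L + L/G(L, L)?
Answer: √28063 ≈ 167.52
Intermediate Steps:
r(L) = 2 (r(L) = L/L + L/L = 1 + 1 = 2)
√(r(223) + 28061) = √(2 + 28061) = √28063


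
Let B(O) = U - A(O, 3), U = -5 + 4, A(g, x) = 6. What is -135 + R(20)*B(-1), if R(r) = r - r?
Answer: -135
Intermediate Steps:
U = -1
R(r) = 0
B(O) = -7 (B(O) = -1 - 1*6 = -1 - 6 = -7)
-135 + R(20)*B(-1) = -135 + 0*(-7) = -135 + 0 = -135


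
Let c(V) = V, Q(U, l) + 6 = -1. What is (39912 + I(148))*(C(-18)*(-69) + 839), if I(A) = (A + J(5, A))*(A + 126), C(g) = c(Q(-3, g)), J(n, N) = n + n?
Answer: 109995688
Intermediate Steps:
Q(U, l) = -7 (Q(U, l) = -6 - 1 = -7)
J(n, N) = 2*n
C(g) = -7
I(A) = (10 + A)*(126 + A) (I(A) = (A + 2*5)*(A + 126) = (A + 10)*(126 + A) = (10 + A)*(126 + A))
(39912 + I(148))*(C(-18)*(-69) + 839) = (39912 + (1260 + 148**2 + 136*148))*(-7*(-69) + 839) = (39912 + (1260 + 21904 + 20128))*(483 + 839) = (39912 + 43292)*1322 = 83204*1322 = 109995688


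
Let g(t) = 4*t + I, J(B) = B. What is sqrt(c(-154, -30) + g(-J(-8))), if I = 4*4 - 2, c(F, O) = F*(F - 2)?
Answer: sqrt(24070) ≈ 155.15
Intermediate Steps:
c(F, O) = F*(-2 + F)
I = 14 (I = 16 - 2 = 14)
g(t) = 14 + 4*t (g(t) = 4*t + 14 = 14 + 4*t)
sqrt(c(-154, -30) + g(-J(-8))) = sqrt(-154*(-2 - 154) + (14 + 4*(-1*(-8)))) = sqrt(-154*(-156) + (14 + 4*8)) = sqrt(24024 + (14 + 32)) = sqrt(24024 + 46) = sqrt(24070)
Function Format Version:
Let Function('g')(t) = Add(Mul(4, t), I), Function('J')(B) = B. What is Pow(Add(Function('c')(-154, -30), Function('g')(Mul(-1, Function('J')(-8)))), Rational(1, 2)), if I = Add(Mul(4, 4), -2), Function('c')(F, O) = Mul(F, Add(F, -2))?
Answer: Pow(24070, Rational(1, 2)) ≈ 155.15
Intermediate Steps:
Function('c')(F, O) = Mul(F, Add(-2, F))
I = 14 (I = Add(16, -2) = 14)
Function('g')(t) = Add(14, Mul(4, t)) (Function('g')(t) = Add(Mul(4, t), 14) = Add(14, Mul(4, t)))
Pow(Add(Function('c')(-154, -30), Function('g')(Mul(-1, Function('J')(-8)))), Rational(1, 2)) = Pow(Add(Mul(-154, Add(-2, -154)), Add(14, Mul(4, Mul(-1, -8)))), Rational(1, 2)) = Pow(Add(Mul(-154, -156), Add(14, Mul(4, 8))), Rational(1, 2)) = Pow(Add(24024, Add(14, 32)), Rational(1, 2)) = Pow(Add(24024, 46), Rational(1, 2)) = Pow(24070, Rational(1, 2))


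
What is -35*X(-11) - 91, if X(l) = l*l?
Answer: -4326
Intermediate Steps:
X(l) = l²
-35*X(-11) - 91 = -35*(-11)² - 91 = -35*121 - 91 = -4235 - 91 = -4326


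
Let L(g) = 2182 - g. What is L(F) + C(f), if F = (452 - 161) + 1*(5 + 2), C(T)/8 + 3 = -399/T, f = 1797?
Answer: 1113076/599 ≈ 1858.2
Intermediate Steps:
C(T) = -24 - 3192/T (C(T) = -24 + 8*(-399/T) = -24 - 3192/T)
F = 298 (F = 291 + 1*7 = 291 + 7 = 298)
L(F) + C(f) = (2182 - 1*298) + (-24 - 3192/1797) = (2182 - 298) + (-24 - 3192*1/1797) = 1884 + (-24 - 1064/599) = 1884 - 15440/599 = 1113076/599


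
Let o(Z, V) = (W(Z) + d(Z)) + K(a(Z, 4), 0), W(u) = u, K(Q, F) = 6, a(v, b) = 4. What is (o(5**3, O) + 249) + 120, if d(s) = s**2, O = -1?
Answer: 16125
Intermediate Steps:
o(Z, V) = 6 + Z + Z**2 (o(Z, V) = (Z + Z**2) + 6 = 6 + Z + Z**2)
(o(5**3, O) + 249) + 120 = ((6 + 5**3 + (5**3)**2) + 249) + 120 = ((6 + 125 + 125**2) + 249) + 120 = ((6 + 125 + 15625) + 249) + 120 = (15756 + 249) + 120 = 16005 + 120 = 16125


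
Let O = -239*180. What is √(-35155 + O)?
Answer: 5*I*√3127 ≈ 279.6*I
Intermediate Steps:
O = -43020
√(-35155 + O) = √(-35155 - 43020) = √(-78175) = 5*I*√3127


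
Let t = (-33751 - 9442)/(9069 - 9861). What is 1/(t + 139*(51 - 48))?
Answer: 792/373457 ≈ 0.0021207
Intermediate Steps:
t = 43193/792 (t = -43193/(-792) = -43193*(-1/792) = 43193/792 ≈ 54.537)
1/(t + 139*(51 - 48)) = 1/(43193/792 + 139*(51 - 48)) = 1/(43193/792 + 139*3) = 1/(43193/792 + 417) = 1/(373457/792) = 792/373457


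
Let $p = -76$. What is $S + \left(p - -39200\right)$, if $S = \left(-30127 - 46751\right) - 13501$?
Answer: $-51255$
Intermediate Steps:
$S = -90379$ ($S = \left(-30127 - 46751\right) - 13501 = -76878 - 13501 = -90379$)
$S + \left(p - -39200\right) = -90379 - -39124 = -90379 + \left(-76 + 39200\right) = -90379 + 39124 = -51255$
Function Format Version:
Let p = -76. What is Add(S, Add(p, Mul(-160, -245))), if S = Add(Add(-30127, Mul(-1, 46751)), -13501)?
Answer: -51255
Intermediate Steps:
S = -90379 (S = Add(Add(-30127, -46751), -13501) = Add(-76878, -13501) = -90379)
Add(S, Add(p, Mul(-160, -245))) = Add(-90379, Add(-76, Mul(-160, -245))) = Add(-90379, Add(-76, 39200)) = Add(-90379, 39124) = -51255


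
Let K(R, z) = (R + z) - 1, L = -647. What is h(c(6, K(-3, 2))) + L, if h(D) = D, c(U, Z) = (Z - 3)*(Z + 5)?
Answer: -662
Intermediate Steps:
K(R, z) = -1 + R + z
c(U, Z) = (-3 + Z)*(5 + Z)
h(c(6, K(-3, 2))) + L = (-15 + (-1 - 3 + 2)² + 2*(-1 - 3 + 2)) - 647 = (-15 + (-2)² + 2*(-2)) - 647 = (-15 + 4 - 4) - 647 = -15 - 647 = -662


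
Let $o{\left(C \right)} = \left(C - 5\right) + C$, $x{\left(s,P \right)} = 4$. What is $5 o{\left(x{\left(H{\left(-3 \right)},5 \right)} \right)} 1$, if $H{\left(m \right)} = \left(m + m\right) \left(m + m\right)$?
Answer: $15$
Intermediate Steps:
$H{\left(m \right)} = 4 m^{2}$ ($H{\left(m \right)} = 2 m 2 m = 4 m^{2}$)
$o{\left(C \right)} = -5 + 2 C$ ($o{\left(C \right)} = \left(-5 + C\right) + C = -5 + 2 C$)
$5 o{\left(x{\left(H{\left(-3 \right)},5 \right)} \right)} 1 = 5 \left(-5 + 2 \cdot 4\right) 1 = 5 \left(-5 + 8\right) 1 = 5 \cdot 3 \cdot 1 = 15 \cdot 1 = 15$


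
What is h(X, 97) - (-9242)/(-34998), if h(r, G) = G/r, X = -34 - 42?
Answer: -107821/69996 ≈ -1.5404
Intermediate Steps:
X = -76
h(X, 97) - (-9242)/(-34998) = 97/(-76) - (-9242)/(-34998) = 97*(-1/76) - (-9242)*(-1)/34998 = -97/76 - 1*4621/17499 = -97/76 - 4621/17499 = -107821/69996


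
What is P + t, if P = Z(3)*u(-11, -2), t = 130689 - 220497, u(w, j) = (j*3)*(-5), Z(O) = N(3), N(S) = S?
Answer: -89718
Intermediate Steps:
Z(O) = 3
u(w, j) = -15*j (u(w, j) = (3*j)*(-5) = -15*j)
t = -89808
P = 90 (P = 3*(-15*(-2)) = 3*30 = 90)
P + t = 90 - 89808 = -89718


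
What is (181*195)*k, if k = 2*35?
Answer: 2470650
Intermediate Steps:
k = 70
(181*195)*k = (181*195)*70 = 35295*70 = 2470650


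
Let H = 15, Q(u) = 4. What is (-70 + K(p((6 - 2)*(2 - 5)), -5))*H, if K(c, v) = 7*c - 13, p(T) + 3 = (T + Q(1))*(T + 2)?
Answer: 6840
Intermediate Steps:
p(T) = -3 + (2 + T)*(4 + T) (p(T) = -3 + (T + 4)*(T + 2) = -3 + (4 + T)*(2 + T) = -3 + (2 + T)*(4 + T))
K(c, v) = -13 + 7*c
(-70 + K(p((6 - 2)*(2 - 5)), -5))*H = (-70 + (-13 + 7*(5 + ((6 - 2)*(2 - 5))² + 6*((6 - 2)*(2 - 5)))))*15 = (-70 + (-13 + 7*(5 + (4*(-3))² + 6*(4*(-3)))))*15 = (-70 + (-13 + 7*(5 + (-12)² + 6*(-12))))*15 = (-70 + (-13 + 7*(5 + 144 - 72)))*15 = (-70 + (-13 + 7*77))*15 = (-70 + (-13 + 539))*15 = (-70 + 526)*15 = 456*15 = 6840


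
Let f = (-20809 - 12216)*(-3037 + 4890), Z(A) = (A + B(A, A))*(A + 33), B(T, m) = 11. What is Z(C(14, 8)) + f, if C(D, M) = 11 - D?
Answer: -61195085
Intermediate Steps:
Z(A) = (11 + A)*(33 + A) (Z(A) = (A + 11)*(A + 33) = (11 + A)*(33 + A))
f = -61195325 (f = -33025*1853 = -61195325)
Z(C(14, 8)) + f = (363 + (11 - 1*14)**2 + 44*(11 - 1*14)) - 61195325 = (363 + (11 - 14)**2 + 44*(11 - 14)) - 61195325 = (363 + (-3)**2 + 44*(-3)) - 61195325 = (363 + 9 - 132) - 61195325 = 240 - 61195325 = -61195085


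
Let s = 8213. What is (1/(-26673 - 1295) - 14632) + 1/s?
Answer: -3360987704533/229701184 ≈ -14632.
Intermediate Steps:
(1/(-26673 - 1295) - 14632) + 1/s = (1/(-26673 - 1295) - 14632) + 1/8213 = (1/(-27968) - 14632) + 1/8213 = (-1/27968 - 14632) + 1/8213 = -409227777/27968 + 1/8213 = -3360987704533/229701184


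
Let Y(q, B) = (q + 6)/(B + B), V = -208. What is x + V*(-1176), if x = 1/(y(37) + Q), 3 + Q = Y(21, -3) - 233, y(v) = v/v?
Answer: 117167230/479 ≈ 2.4461e+5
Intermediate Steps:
y(v) = 1
Y(q, B) = (6 + q)/(2*B) (Y(q, B) = (6 + q)/((2*B)) = (6 + q)*(1/(2*B)) = (6 + q)/(2*B))
Q = -481/2 (Q = -3 + ((½)*(6 + 21)/(-3) - 233) = -3 + ((½)*(-⅓)*27 - 233) = -3 + (-9/2 - 233) = -3 - 475/2 = -481/2 ≈ -240.50)
x = -2/479 (x = 1/(1 - 481/2) = 1/(-479/2) = -2/479 ≈ -0.0041754)
x + V*(-1176) = -2/479 - 208*(-1176) = -2/479 + 244608 = 117167230/479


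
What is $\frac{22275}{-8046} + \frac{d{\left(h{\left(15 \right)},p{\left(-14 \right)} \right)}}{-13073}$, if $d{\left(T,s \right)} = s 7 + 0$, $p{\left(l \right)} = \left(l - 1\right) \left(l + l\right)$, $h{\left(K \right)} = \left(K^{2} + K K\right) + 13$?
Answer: $- \frac{11661345}{3895754} \approx -2.9933$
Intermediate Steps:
$h{\left(K \right)} = 13 + 2 K^{2}$ ($h{\left(K \right)} = \left(K^{2} + K^{2}\right) + 13 = 2 K^{2} + 13 = 13 + 2 K^{2}$)
$p{\left(l \right)} = 2 l \left(-1 + l\right)$ ($p{\left(l \right)} = \left(-1 + l\right) 2 l = 2 l \left(-1 + l\right)$)
$d{\left(T,s \right)} = 7 s$ ($d{\left(T,s \right)} = 7 s + 0 = 7 s$)
$\frac{22275}{-8046} + \frac{d{\left(h{\left(15 \right)},p{\left(-14 \right)} \right)}}{-13073} = \frac{22275}{-8046} + \frac{7 \cdot 2 \left(-14\right) \left(-1 - 14\right)}{-13073} = 22275 \left(- \frac{1}{8046}\right) + 7 \cdot 2 \left(-14\right) \left(-15\right) \left(- \frac{1}{13073}\right) = - \frac{825}{298} + 7 \cdot 420 \left(- \frac{1}{13073}\right) = - \frac{825}{298} + 2940 \left(- \frac{1}{13073}\right) = - \frac{825}{298} - \frac{2940}{13073} = - \frac{11661345}{3895754}$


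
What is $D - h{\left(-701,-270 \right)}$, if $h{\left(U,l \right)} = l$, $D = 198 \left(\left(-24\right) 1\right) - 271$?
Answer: $-4753$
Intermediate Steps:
$D = -5023$ ($D = 198 \left(-24\right) - 271 = -4752 - 271 = -5023$)
$D - h{\left(-701,-270 \right)} = -5023 - -270 = -5023 + 270 = -4753$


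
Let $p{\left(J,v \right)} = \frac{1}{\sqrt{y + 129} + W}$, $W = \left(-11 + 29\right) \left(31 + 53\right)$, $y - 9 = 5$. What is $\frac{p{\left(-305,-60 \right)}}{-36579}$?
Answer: $- \frac{504}{27873210193} + \frac{\sqrt{143}}{83619630579} \approx -1.7939 \cdot 10^{-8}$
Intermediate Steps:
$y = 14$ ($y = 9 + 5 = 14$)
$W = 1512$ ($W = 18 \cdot 84 = 1512$)
$p{\left(J,v \right)} = \frac{1}{1512 + \sqrt{143}}$ ($p{\left(J,v \right)} = \frac{1}{\sqrt{14 + 129} + 1512} = \frac{1}{\sqrt{143} + 1512} = \frac{1}{1512 + \sqrt{143}}$)
$\frac{p{\left(-305,-60 \right)}}{-36579} = \frac{\frac{1512}{2286001} - \frac{\sqrt{143}}{2286001}}{-36579} = \left(\frac{1512}{2286001} - \frac{\sqrt{143}}{2286001}\right) \left(- \frac{1}{36579}\right) = - \frac{504}{27873210193} + \frac{\sqrt{143}}{83619630579}$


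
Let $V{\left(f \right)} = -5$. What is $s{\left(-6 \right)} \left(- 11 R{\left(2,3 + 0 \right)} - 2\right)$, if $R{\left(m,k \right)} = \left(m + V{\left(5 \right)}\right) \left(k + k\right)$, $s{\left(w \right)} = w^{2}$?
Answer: $7056$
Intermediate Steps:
$R{\left(m,k \right)} = 2 k \left(-5 + m\right)$ ($R{\left(m,k \right)} = \left(m - 5\right) \left(k + k\right) = \left(-5 + m\right) 2 k = 2 k \left(-5 + m\right)$)
$s{\left(-6 \right)} \left(- 11 R{\left(2,3 + 0 \right)} - 2\right) = \left(-6\right)^{2} \left(- 11 \cdot 2 \left(3 + 0\right) \left(-5 + 2\right) - 2\right) = 36 \left(- 11 \cdot 2 \cdot 3 \left(-3\right) - 2\right) = 36 \left(\left(-11\right) \left(-18\right) - 2\right) = 36 \left(198 - 2\right) = 36 \cdot 196 = 7056$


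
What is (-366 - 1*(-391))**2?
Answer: 625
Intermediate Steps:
(-366 - 1*(-391))**2 = (-366 + 391)**2 = 25**2 = 625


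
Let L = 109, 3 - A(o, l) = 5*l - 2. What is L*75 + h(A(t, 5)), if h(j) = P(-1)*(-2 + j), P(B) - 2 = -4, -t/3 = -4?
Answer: 8219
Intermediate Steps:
t = 12 (t = -3*(-4) = 12)
P(B) = -2 (P(B) = 2 - 4 = -2)
A(o, l) = 5 - 5*l (A(o, l) = 3 - (5*l - 2) = 3 - (-2 + 5*l) = 3 + (2 - 5*l) = 5 - 5*l)
h(j) = 4 - 2*j (h(j) = -2*(-2 + j) = 4 - 2*j)
L*75 + h(A(t, 5)) = 109*75 + (4 - 2*(5 - 5*5)) = 8175 + (4 - 2*(5 - 25)) = 8175 + (4 - 2*(-20)) = 8175 + (4 + 40) = 8175 + 44 = 8219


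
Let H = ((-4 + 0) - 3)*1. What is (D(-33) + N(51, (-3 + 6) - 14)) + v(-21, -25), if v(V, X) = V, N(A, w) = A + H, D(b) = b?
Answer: -10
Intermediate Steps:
H = -7 (H = (-4 - 3)*1 = -7*1 = -7)
N(A, w) = -7 + A (N(A, w) = A - 7 = -7 + A)
(D(-33) + N(51, (-3 + 6) - 14)) + v(-21, -25) = (-33 + (-7 + 51)) - 21 = (-33 + 44) - 21 = 11 - 21 = -10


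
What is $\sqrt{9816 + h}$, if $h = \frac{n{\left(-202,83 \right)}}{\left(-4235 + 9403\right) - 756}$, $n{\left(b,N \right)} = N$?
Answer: $\frac{5 \sqrt{1910761093}}{2206} \approx 99.076$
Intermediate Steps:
$h = \frac{83}{4412}$ ($h = \frac{83}{\left(-4235 + 9403\right) - 756} = \frac{83}{5168 - 756} = \frac{83}{4412} \approx 0.018812$)
$\sqrt{9816 + h} = \sqrt{9816 + \frac{83}{4412}} = \sqrt{\frac{43308275}{4412}} = \frac{5 \sqrt{1910761093}}{2206}$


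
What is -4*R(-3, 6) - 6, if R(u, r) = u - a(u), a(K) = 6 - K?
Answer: 42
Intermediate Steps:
R(u, r) = -6 + 2*u (R(u, r) = u - (6 - u) = u + (-6 + u) = -6 + 2*u)
-4*R(-3, 6) - 6 = -4*(-6 + 2*(-3)) - 6 = -4*(-6 - 6) - 6 = -4*(-12) - 6 = 48 - 6 = 42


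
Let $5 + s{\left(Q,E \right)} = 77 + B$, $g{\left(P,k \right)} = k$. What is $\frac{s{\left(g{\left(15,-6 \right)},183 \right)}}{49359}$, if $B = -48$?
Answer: $\frac{8}{16453} \approx 0.00048623$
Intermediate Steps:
$s{\left(Q,E \right)} = 24$ ($s{\left(Q,E \right)} = -5 + \left(77 - 48\right) = -5 + 29 = 24$)
$\frac{s{\left(g{\left(15,-6 \right)},183 \right)}}{49359} = \frac{24}{49359} = 24 \cdot \frac{1}{49359} = \frac{8}{16453}$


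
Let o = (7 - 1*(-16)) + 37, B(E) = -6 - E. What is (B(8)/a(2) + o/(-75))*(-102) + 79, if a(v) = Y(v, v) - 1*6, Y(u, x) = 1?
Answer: -125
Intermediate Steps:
a(v) = -5 (a(v) = 1 - 1*6 = 1 - 6 = -5)
o = 60 (o = (7 + 16) + 37 = 23 + 37 = 60)
(B(8)/a(2) + o/(-75))*(-102) + 79 = ((-6 - 1*8)/(-5) + 60/(-75))*(-102) + 79 = ((-6 - 8)*(-⅕) + 60*(-1/75))*(-102) + 79 = (-14*(-⅕) - ⅘)*(-102) + 79 = (14/5 - ⅘)*(-102) + 79 = 2*(-102) + 79 = -204 + 79 = -125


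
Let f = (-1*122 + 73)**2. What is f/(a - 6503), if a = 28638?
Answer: 2401/22135 ≈ 0.10847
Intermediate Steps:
f = 2401 (f = (-122 + 73)**2 = (-49)**2 = 2401)
f/(a - 6503) = 2401/(28638 - 6503) = 2401/22135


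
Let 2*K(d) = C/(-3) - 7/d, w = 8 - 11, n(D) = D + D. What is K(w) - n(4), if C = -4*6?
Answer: -17/6 ≈ -2.8333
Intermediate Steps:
C = -24
n(D) = 2*D
w = -3
K(d) = 4 - 7/(2*d) (K(d) = (-24/(-3) - 7/d)/2 = (-24*(-1/3) - 7/d)/2 = (8 - 7/d)/2 = 4 - 7/(2*d))
K(w) - n(4) = (4 - 7/2/(-3)) - 2*4 = (4 - 7/2*(-1/3)) - 1*8 = (4 + 7/6) - 8 = 31/6 - 8 = -17/6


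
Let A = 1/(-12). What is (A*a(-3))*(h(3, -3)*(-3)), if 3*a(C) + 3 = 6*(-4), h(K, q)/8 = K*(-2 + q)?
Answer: 270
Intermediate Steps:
h(K, q) = 8*K*(-2 + q) (h(K, q) = 8*(K*(-2 + q)) = 8*K*(-2 + q))
A = -1/12 ≈ -0.083333
a(C) = -9 (a(C) = -1 + (6*(-4))/3 = -1 + (1/3)*(-24) = -1 - 8 = -9)
(A*a(-3))*(h(3, -3)*(-3)) = (-1/12*(-9))*((8*3*(-2 - 3))*(-3)) = 3*((8*3*(-5))*(-3))/4 = 3*(-120*(-3))/4 = (3/4)*360 = 270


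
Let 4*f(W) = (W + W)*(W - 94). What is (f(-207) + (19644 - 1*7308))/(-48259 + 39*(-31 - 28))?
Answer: -1101/1280 ≈ -0.86016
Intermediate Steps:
f(W) = W*(-94 + W)/2 (f(W) = ((W + W)*(W - 94))/4 = ((2*W)*(-94 + W))/4 = (2*W*(-94 + W))/4 = W*(-94 + W)/2)
(f(-207) + (19644 - 1*7308))/(-48259 + 39*(-31 - 28)) = ((½)*(-207)*(-94 - 207) + (19644 - 1*7308))/(-48259 + 39*(-31 - 28)) = ((½)*(-207)*(-301) + (19644 - 7308))/(-48259 + 39*(-59)) = (62307/2 + 12336)/(-48259 - 2301) = (86979/2)/(-50560) = (86979/2)*(-1/50560) = -1101/1280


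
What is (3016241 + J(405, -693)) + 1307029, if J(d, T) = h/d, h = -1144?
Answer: 1750923206/405 ≈ 4.3233e+6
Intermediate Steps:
J(d, T) = -1144/d
(3016241 + J(405, -693)) + 1307029 = (3016241 - 1144/405) + 1307029 = 1221576461/405 + 1307029 = 1750923206/405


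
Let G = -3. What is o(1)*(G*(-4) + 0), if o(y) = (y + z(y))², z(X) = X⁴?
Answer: 48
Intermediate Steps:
o(y) = (y + y⁴)²
o(1)*(G*(-4) + 0) = (1²*(1 + 1³)²)*(-3*(-4) + 0) = (1*(1 + 1)²)*(12 + 0) = (1*2²)*12 = (1*4)*12 = 4*12 = 48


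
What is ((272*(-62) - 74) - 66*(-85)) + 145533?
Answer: 134205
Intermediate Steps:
((272*(-62) - 74) - 66*(-85)) + 145533 = ((-16864 - 74) + 5610) + 145533 = (-16938 + 5610) + 145533 = -11328 + 145533 = 134205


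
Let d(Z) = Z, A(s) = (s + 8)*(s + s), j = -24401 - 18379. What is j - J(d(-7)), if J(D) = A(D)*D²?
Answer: -42094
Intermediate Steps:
j = -42780
A(s) = 2*s*(8 + s) (A(s) = (8 + s)*(2*s) = 2*s*(8 + s))
J(D) = 2*D³*(8 + D) (J(D) = (2*D*(8 + D))*D² = 2*D³*(8 + D))
j - J(d(-7)) = -42780 - 2*(-7)³*(8 - 7) = -42780 - 2*(-343) = -42780 - 1*(-686) = -42780 + 686 = -42094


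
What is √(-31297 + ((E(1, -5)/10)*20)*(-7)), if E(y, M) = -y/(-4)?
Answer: I*√125202/2 ≈ 176.92*I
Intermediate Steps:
E(y, M) = y/4 (E(y, M) = -y*(-¼) = y/4)
√(-31297 + ((E(1, -5)/10)*20)*(-7)) = √(-31297 + ((((¼)*1)/10)*20)*(-7)) = √(-31297 + (((¼)*(⅒))*20)*(-7)) = √(-31297 + ((1/40)*20)*(-7)) = √(-31297 + (½)*(-7)) = √(-31297 - 7/2) = √(-62601/2) = I*√125202/2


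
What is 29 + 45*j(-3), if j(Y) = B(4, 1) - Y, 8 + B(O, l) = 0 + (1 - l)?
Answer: -196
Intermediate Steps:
B(O, l) = -7 - l (B(O, l) = -8 + (0 + (1 - l)) = -8 + (1 - l) = -7 - l)
j(Y) = -8 - Y (j(Y) = (-7 - 1*1) - Y = (-7 - 1) - Y = -8 - Y)
29 + 45*j(-3) = 29 + 45*(-8 - 1*(-3)) = 29 + 45*(-8 + 3) = 29 + 45*(-5) = 29 - 225 = -196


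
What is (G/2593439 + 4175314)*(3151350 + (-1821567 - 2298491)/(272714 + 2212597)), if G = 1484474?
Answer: 84809087873010428004941440/6445502474529 ≈ 1.3158e+13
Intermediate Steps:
(G/2593439 + 4175314)*(3151350 + (-1821567 - 2298491)/(272714 + 2212597)) = (1484474/2593439 + 4175314)*(3151350 + (-1821567 - 2298491)/(272714 + 2212597)) = (1484474*(1/2593439) + 4175314)*(3151350 - 4120058/2485311) = (1484474/2593439 + 4175314)*(3151350 - 4120058*1/2485311) = 10828423649320*(3151350 - 4120058/2485311)/2593439 = (10828423649320/2593439)*(7832080699792/2485311) = 84809087873010428004941440/6445502474529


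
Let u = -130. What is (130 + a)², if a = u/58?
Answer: 13727025/841 ≈ 16322.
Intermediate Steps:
a = -65/29 (a = -130/58 = -130*1/58 = -65/29 ≈ -2.2414)
(130 + a)² = (130 - 65/29)² = (3705/29)² = 13727025/841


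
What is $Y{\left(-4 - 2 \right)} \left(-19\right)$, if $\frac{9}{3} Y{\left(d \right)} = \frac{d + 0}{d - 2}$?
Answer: $- \frac{19}{4} \approx -4.75$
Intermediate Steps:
$Y{\left(d \right)} = \frac{d}{3 \left(-2 + d\right)}$ ($Y{\left(d \right)} = \frac{\left(d + 0\right) \frac{1}{d - 2}}{3} = \frac{d \frac{1}{-2 + d}}{3} = \frac{d}{3 \left(-2 + d\right)}$)
$Y{\left(-4 - 2 \right)} \left(-19\right) = \frac{-4 - 2}{3 \left(-2 - 6\right)} \left(-19\right) = \frac{1}{3} \left(-6\right) \frac{1}{-2 - 6} \left(-19\right) = \frac{1}{3} \left(-6\right) \frac{1}{-8} \left(-19\right) = \frac{1}{3} \left(-6\right) \left(- \frac{1}{8}\right) \left(-19\right) = \frac{1}{4} \left(-19\right) = - \frac{19}{4}$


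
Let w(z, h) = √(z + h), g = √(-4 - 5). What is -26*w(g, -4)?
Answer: √2*(-13 - 39*I) ≈ -18.385 - 55.154*I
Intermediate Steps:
g = 3*I (g = √(-9) = 3*I ≈ 3.0*I)
w(z, h) = √(h + z)
-26*w(g, -4) = -26*3*√2*(⅓ + I)/2 = -39*√2*(⅓ + I)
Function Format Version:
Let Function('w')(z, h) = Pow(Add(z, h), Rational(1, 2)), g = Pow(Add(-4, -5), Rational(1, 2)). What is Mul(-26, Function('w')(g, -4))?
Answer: Mul(Pow(2, Rational(1, 2)), Add(-13, Mul(-39, I))) ≈ Add(-18.385, Mul(-55.154, I))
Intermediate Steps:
g = Mul(3, I) (g = Pow(-9, Rational(1, 2)) = Mul(3, I) ≈ Mul(3.0000, I))
Function('w')(z, h) = Pow(Add(h, z), Rational(1, 2))
Mul(-26, Function('w')(g, -4)) = Mul(-26, Pow(Add(-4, Mul(3, I)), Rational(1, 2))) = Mul(-26, Mul(Rational(3, 2), Pow(2, Rational(1, 2)), Add(Rational(1, 3), I))) = Mul(-39, Pow(2, Rational(1, 2)), Add(Rational(1, 3), I))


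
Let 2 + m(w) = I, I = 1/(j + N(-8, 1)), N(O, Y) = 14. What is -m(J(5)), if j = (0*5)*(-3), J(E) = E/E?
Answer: 27/14 ≈ 1.9286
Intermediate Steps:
J(E) = 1
j = 0 (j = 0*(-3) = 0)
I = 1/14 (I = 1/(0 + 14) = 1/14 ≈ 0.071429)
m(w) = -27/14 (m(w) = -2 + 1/14 = -27/14)
-m(J(5)) = -1*(-27/14) = 27/14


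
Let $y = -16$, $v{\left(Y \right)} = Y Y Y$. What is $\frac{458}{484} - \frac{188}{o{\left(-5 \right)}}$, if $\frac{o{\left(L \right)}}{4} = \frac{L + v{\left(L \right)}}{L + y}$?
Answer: $- \frac{52271}{7865} \approx -6.646$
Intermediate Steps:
$v{\left(Y \right)} = Y^{3}$ ($v{\left(Y \right)} = Y^{2} Y = Y^{3}$)
$o{\left(L \right)} = \frac{4 \left(L + L^{3}\right)}{-16 + L}$ ($o{\left(L \right)} = 4 \frac{L + L^{3}}{L - 16} = 4 \frac{L + L^{3}}{-16 + L} = \frac{4 \left(L + L^{3}\right)}{-16 + L}$)
$\frac{458}{484} - \frac{188}{o{\left(-5 \right)}} = \frac{458}{484} - \frac{188}{4 \left(-5\right) \frac{1}{-16 - 5} \left(1 + \left(-5\right)^{2}\right)} = 458 \cdot \frac{1}{484} - \frac{188}{4 \left(-5\right) \frac{1}{-21} \left(1 + 25\right)} = \frac{229}{242} - \frac{188}{4 \left(-5\right) \left(- \frac{1}{21}\right) 26} = \frac{229}{242} - \frac{188}{\frac{520}{21}} = \frac{229}{242} - \frac{987}{130} = - \frac{52271}{7865}$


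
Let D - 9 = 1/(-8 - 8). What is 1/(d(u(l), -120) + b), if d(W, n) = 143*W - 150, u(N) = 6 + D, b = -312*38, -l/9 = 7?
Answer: -16/157919 ≈ -0.00010132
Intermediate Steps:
l = -63 (l = -9*7 = -63)
D = 143/16 (D = 9 + 1/(-8 - 8) = 9 + 1/(-16) = 9 - 1/16 = 143/16 ≈ 8.9375)
b = -11856
u(N) = 239/16 (u(N) = 6 + 143/16 = 239/16)
d(W, n) = -150 + 143*W
1/(d(u(l), -120) + b) = 1/((-150 + 143*(239/16)) - 11856) = 1/((-150 + 34177/16) - 11856) = 1/(31777/16 - 11856) = 1/(-157919/16) = -16/157919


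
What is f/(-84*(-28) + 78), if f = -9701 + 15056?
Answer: 119/54 ≈ 2.2037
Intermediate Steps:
f = 5355
f/(-84*(-28) + 78) = 5355/(-84*(-28) + 78) = 5355/(2352 + 78) = 5355/2430 = 5355*(1/2430) = 119/54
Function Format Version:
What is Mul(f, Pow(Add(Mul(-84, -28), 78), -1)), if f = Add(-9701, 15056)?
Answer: Rational(119, 54) ≈ 2.2037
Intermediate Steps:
f = 5355
Mul(f, Pow(Add(Mul(-84, -28), 78), -1)) = Mul(5355, Pow(Add(Mul(-84, -28), 78), -1)) = Mul(5355, Pow(Add(2352, 78), -1)) = Mul(5355, Pow(2430, -1)) = Mul(5355, Rational(1, 2430)) = Rational(119, 54)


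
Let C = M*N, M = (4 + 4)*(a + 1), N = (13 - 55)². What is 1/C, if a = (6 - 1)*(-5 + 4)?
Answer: -1/56448 ≈ -1.7715e-5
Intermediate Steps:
N = 1764 (N = (-42)² = 1764)
a = -5 (a = 5*(-1) = -5)
M = -32 (M = (4 + 4)*(-5 + 1) = 8*(-4) = -32)
C = -56448 (C = -32*1764 = -56448)
1/C = 1/(-56448) = -1/56448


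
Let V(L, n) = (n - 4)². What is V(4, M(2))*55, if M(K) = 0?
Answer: 880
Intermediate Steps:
V(L, n) = (-4 + n)²
V(4, M(2))*55 = (-4 + 0)²*55 = (-4)²*55 = 16*55 = 880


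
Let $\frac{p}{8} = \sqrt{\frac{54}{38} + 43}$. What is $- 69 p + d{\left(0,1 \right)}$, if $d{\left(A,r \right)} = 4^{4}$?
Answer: $256 - \frac{1104 \sqrt{4009}}{19} \approx -3423.0$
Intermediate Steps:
$d{\left(A,r \right)} = 256$
$p = \frac{16 \sqrt{4009}}{19}$ ($p = 8 \sqrt{\frac{54}{38} + 43} = 8 \sqrt{54 \cdot \frac{1}{38} + 43} = 8 \sqrt{\frac{27}{19} + 43} = 8 \sqrt{\frac{844}{19}} = 8 \frac{2 \sqrt{4009}}{19} = \frac{16 \sqrt{4009}}{19} \approx 53.319$)
$- 69 p + d{\left(0,1 \right)} = - 69 \frac{16 \sqrt{4009}}{19} + 256 = - \frac{1104 \sqrt{4009}}{19} + 256 = 256 - \frac{1104 \sqrt{4009}}{19}$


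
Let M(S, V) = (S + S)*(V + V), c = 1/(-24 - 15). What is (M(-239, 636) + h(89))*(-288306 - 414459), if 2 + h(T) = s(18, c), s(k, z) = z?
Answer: 5554819241265/13 ≈ 4.2729e+11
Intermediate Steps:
c = -1/39 (c = 1/(-39) = -1/39 ≈ -0.025641)
M(S, V) = 4*S*V (M(S, V) = (2*S)*(2*V) = 4*S*V)
h(T) = -79/39 (h(T) = -2 - 1/39 = -79/39)
(M(-239, 636) + h(89))*(-288306 - 414459) = (4*(-239)*636 - 79/39)*(-288306 - 414459) = (-608016 - 79/39)*(-702765) = -23712703/39*(-702765) = 5554819241265/13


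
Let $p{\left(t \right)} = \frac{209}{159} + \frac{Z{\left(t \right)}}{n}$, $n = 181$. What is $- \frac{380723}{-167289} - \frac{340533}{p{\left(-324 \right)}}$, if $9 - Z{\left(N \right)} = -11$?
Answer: $- \frac{1639449912070316}{6860354601} \approx -2.3897 \cdot 10^{5}$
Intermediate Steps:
$Z{\left(N \right)} = 20$ ($Z{\left(N \right)} = 9 - -11 = 9 + 11 = 20$)
$p{\left(t \right)} = \frac{41009}{28779}$ ($p{\left(t \right)} = \frac{209}{159} + \frac{20}{181} = \frac{41009}{28779}$)
$- \frac{380723}{-167289} - \frac{340533}{p{\left(-324 \right)}} = - \frac{380723}{-167289} - \frac{340533}{\frac{41009}{28779}} = \left(-380723\right) \left(- \frac{1}{167289}\right) - \frac{9800199207}{41009} = \frac{380723}{167289} - \frac{9800199207}{41009} = - \frac{1639449912070316}{6860354601}$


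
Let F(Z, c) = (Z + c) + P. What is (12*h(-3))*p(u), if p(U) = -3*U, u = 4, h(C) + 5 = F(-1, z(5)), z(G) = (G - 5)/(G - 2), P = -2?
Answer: 1152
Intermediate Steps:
z(G) = (-5 + G)/(-2 + G)
F(Z, c) = -2 + Z + c (F(Z, c) = (Z + c) - 2 = -2 + Z + c)
h(C) = -8 (h(C) = -5 + (-2 - 1 + (-5 + 5)/(-2 + 5)) = -5 + (-2 - 1 + 0/3) = -5 + (-2 - 1 + (⅓)*0) = -5 + (-2 - 1 + 0) = -5 - 3 = -8)
(12*h(-3))*p(u) = (12*(-8))*(-3*4) = -96*(-12) = 1152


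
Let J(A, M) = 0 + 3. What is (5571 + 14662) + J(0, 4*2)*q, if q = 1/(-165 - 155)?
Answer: 6474557/320 ≈ 20233.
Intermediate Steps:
J(A, M) = 3
q = -1/320 (q = 1/(-320) = -1/320 ≈ -0.0031250)
(5571 + 14662) + J(0, 4*2)*q = (5571 + 14662) + 3*(-1/320) = 20233 - 3/320 = 6474557/320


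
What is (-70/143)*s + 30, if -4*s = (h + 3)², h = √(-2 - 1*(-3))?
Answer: 4570/143 ≈ 31.958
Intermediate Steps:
h = 1 (h = √(-2 + 3) = √1 = 1)
s = -4 (s = -(1 + 3)²/4 = -¼*4² = -¼*16 = -4)
(-70/143)*s + 30 = -70/143*(-4) + 30 = 280/143 + 30 = 4570/143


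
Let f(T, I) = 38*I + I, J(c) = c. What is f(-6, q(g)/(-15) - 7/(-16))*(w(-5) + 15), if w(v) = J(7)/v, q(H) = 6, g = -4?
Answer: 1989/100 ≈ 19.890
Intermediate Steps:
w(v) = 7/v
f(T, I) = 39*I
f(-6, q(g)/(-15) - 7/(-16))*(w(-5) + 15) = (39*(6/(-15) - 7/(-16)))*(7/(-5) + 15) = (39*(6*(-1/15) - 7*(-1/16)))*(7*(-⅕) + 15) = (39*(-⅖ + 7/16))*(-7/5 + 15) = (39*(3/80))*(68/5) = (117/80)*(68/5) = 1989/100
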